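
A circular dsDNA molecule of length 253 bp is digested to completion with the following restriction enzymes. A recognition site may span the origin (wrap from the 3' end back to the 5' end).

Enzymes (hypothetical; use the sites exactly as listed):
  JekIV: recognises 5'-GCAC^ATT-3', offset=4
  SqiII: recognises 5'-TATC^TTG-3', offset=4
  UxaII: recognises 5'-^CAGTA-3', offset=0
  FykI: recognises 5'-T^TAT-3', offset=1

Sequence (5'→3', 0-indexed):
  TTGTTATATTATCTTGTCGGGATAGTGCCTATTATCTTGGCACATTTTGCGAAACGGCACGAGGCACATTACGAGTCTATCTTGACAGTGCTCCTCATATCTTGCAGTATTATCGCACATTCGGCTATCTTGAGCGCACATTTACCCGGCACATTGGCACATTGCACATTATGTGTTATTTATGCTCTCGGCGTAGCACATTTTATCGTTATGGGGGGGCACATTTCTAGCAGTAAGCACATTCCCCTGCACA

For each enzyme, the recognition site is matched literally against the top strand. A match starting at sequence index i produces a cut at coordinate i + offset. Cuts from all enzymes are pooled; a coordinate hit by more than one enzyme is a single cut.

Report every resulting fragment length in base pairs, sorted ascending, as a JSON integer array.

[2,3,4,4,4,4,5,5,6,6,7,7,7,8,8,8,10,10,11,12,13,13,14,19,19,20,24]

Scan for sites:
  JekIV GCACATT/4: at [39, 63, 114, 135, 148, 156, 163, 195, 218, 236, 248] ⇒ [43, 67, 118, 139, 152, 160, 167, 199, 222, 240, 252]
  SqiII TATCTTG/4: at [9, 32, 77, 97, 125] ⇒ [13, 36, 81, 101, 129]
  UxaII CAGTA/0: at [104, 230] ⇒ [104, 230]
  FykI TTAT/1: at [3, 8, 31, 109, 168, 175, 179, 202, 208] ⇒ [4, 9, 32, 110, 169, 176, 180, 203, 209]

All cut coordinates (distinct, sorted): [4, 9, 13, 32, 36, 43, 67, 81, 101, 104, 110, 118, 129, 139, 152, 160, 167, 169, 176, 180, 199, 203, 209, 222, 230, 240, 252]

Fragments:
  4→9: 5 bp
  9→13: 4 bp
  13→32: 19 bp
  32→36: 4 bp
  36→43: 7 bp
  43→67: 24 bp
  67→81: 14 bp
  81→101: 20 bp
  101→104: 3 bp
  104→110: 6 bp
  110→118: 8 bp
  118→129: 11 bp
  129→139: 10 bp
  139→152: 13 bp
  152→160: 8 bp
  160→167: 7 bp
  167→169: 2 bp
  169→176: 7 bp
  176→180: 4 bp
  180→199: 19 bp
  199→203: 4 bp
  203→209: 6 bp
  209→222: 13 bp
  222→230: 8 bp
  230→240: 10 bp
  240→252: 12 bp
  252→4 (wrap): 253-252+4 = 5 bp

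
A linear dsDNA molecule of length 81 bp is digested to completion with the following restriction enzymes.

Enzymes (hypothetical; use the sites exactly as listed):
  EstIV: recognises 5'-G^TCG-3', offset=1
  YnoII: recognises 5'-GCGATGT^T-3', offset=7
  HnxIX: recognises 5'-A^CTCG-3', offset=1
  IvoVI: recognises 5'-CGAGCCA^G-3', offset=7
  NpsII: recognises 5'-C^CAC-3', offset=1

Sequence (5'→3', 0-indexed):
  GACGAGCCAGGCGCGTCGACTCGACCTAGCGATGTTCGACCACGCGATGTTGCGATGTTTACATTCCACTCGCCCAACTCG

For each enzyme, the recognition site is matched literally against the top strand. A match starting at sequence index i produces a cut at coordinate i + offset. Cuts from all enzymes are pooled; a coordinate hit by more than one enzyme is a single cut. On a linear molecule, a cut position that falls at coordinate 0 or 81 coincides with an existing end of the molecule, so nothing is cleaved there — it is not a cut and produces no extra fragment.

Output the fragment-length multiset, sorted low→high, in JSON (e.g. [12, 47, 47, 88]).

[2,4,4,5,6,8,8,9,9,10,16]

Site scan:
  EstIV GTCG/1: at [14] ⇒ [15]
  YnoII GCGATGTT/7: at [28, 43, 51] ⇒ [35, 50, 58]
  HnxIX ACTCG/1: at [18, 67, 76] ⇒ [19, 68, 77]
  IvoVI CGAGCCAG/7: at [2] ⇒ [9]
  NpsII CCAC/1: at [39, 65] ⇒ [40, 66]

All cut coordinates (distinct, sorted): [9, 15, 19, 35, 40, 50, 58, 66, 68, 77]

Fragments:
  [0,9): 9 bp
  [9,15): 6 bp
  [15,19): 4 bp
  [19,35): 16 bp
  [35,40): 5 bp
  [40,50): 10 bp
  [50,58): 8 bp
  [58,66): 8 bp
  [66,68): 2 bp
  [68,77): 9 bp
  [77,81): 4 bp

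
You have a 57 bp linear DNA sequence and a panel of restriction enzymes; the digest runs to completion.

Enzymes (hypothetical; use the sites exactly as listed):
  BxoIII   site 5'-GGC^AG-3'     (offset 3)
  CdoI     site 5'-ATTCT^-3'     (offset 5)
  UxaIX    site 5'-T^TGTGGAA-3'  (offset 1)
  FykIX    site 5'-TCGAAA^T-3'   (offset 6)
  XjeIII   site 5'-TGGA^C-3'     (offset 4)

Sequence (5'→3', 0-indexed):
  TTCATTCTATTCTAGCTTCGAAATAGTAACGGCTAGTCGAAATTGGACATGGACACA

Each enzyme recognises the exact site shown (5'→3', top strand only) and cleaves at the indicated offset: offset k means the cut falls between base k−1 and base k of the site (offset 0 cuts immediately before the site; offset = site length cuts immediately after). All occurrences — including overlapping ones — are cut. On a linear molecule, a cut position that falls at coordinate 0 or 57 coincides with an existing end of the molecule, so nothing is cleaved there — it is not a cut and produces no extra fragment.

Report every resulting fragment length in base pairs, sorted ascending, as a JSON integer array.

[4,5,5,6,8,10,19]

Scan for sites:
  BxoIII (GGCAG, off=3): no sites
  CdoI ATTCT/5: at [3, 8] ⇒ [8, 13]
  UxaIX (TTGTGGAA, off=1): no sites
  FykIX TCGAAAT/6: at [17, 36] ⇒ [23, 42]
  XjeIII TGGAC/4: at [43, 49] ⇒ [47, 53]

Pooled cuts: [8, 13, 23, 42, 47, 53]

Fragments:
  [0,8): 8 bp
  [8,13): 5 bp
  [13,23): 10 bp
  [23,42): 19 bp
  [42,47): 5 bp
  [47,53): 6 bp
  [53,57): 4 bp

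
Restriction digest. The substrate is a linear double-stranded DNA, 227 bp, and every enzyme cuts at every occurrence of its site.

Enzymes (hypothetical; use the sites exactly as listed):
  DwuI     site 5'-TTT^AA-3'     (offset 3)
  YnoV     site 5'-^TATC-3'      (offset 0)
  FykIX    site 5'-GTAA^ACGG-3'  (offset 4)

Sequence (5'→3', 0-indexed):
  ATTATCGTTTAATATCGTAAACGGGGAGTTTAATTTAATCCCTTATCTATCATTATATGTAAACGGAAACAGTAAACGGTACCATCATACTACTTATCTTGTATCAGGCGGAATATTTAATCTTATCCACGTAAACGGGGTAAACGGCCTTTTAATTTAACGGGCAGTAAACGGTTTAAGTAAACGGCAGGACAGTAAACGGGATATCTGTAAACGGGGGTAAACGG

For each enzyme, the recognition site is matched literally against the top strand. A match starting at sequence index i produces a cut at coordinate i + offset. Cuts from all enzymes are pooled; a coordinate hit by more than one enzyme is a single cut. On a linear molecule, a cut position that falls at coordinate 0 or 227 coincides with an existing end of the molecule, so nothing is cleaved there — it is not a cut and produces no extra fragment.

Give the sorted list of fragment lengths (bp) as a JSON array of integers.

[2,2,4,4,5,5,5,6,6,7,7,7,8,8,9,9,10,10,11,11,12,13,15,15,17,19]

Site scan:
  DwuI (TTTAA, off=3): starts [7, 28, 33, 115, 150, 155, 174] → cuts [10, 31, 36, 118, 153, 158, 177]
  YnoV (TATC, off=0): starts [2, 12, 43, 47, 94, 101, 123, 204] → cuts [2, 12, 43, 47, 94, 101, 123, 204]
  FykIX (GTAAACGG, off=4): starts [16, 58, 71, 130, 139, 166, 179, 194, 209, 219] → cuts [20, 62, 75, 134, 143, 170, 183, 198, 213, 223]

Pooled cuts: [2, 10, 12, 20, 31, 36, 43, 47, 62, 75, 94, 101, 118, 123, 134, 143, 153, 158, 170, 177, 183, 198, 204, 213, 223]

Fragment lengths:
  [0,2): 2 bp
  [2,10): 8 bp
  [10,12): 2 bp
  [12,20): 8 bp
  [20,31): 11 bp
  [31,36): 5 bp
  [36,43): 7 bp
  [43,47): 4 bp
  [47,62): 15 bp
  [62,75): 13 bp
  [75,94): 19 bp
  [94,101): 7 bp
  [101,118): 17 bp
  [118,123): 5 bp
  [123,134): 11 bp
  [134,143): 9 bp
  [143,153): 10 bp
  [153,158): 5 bp
  [158,170): 12 bp
  [170,177): 7 bp
  [177,183): 6 bp
  [183,198): 15 bp
  [198,204): 6 bp
  [204,213): 9 bp
  [213,223): 10 bp
  [223,227): 4 bp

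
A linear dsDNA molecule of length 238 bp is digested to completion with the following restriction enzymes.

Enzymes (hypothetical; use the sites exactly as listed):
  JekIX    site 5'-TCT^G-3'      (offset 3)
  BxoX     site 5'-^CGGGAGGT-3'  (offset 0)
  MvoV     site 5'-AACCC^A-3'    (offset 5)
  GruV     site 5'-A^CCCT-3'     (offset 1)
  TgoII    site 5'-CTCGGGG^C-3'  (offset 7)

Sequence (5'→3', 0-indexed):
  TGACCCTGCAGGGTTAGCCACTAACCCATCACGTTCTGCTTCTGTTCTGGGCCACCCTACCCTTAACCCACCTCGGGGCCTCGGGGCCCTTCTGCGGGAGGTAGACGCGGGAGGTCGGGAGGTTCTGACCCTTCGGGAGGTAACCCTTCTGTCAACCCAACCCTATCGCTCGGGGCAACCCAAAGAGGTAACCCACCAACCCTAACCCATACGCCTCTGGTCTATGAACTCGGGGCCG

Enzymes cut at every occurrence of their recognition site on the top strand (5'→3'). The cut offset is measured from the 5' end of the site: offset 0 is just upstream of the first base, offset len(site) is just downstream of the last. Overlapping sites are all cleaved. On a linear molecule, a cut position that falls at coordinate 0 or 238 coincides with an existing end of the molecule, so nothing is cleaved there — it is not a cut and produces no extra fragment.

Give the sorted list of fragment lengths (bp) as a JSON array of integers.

[1,2,2,3,3,5,5,5,5,6,6,6,7,7,8,8,8,9,9,10,10,10,10,11,13,13,15,17,24]

Scan for sites:
  JekIX TCTG/3: at [34, 40, 45, 90, 123, 147, 215] ⇒ [37, 43, 48, 93, 126, 150, 218]
  BxoX CGGGAGGT/0: at [94, 107, 115, 133] ⇒ [94, 107, 115, 133]
  MvoV AACCCA/5: at [22, 64, 153, 176, 189, 203] ⇒ [27, 69, 158, 181, 194, 208]
  GruV ACCCT/1: at [2, 53, 58, 127, 142, 159, 198] ⇒ [3, 54, 59, 128, 143, 160, 199]
  TgoII CTCGGGGC/7: at [71, 79, 168, 228] ⇒ [78, 86, 175, 235]

All cut coordinates (distinct, sorted): [3, 27, 37, 43, 48, 54, 59, 69, 78, 86, 93, 94, 107, 115, 126, 128, 133, 143, 150, 158, 160, 175, 181, 194, 199, 208, 218, 235]

Fragments:
  [0,3): 3 bp
  [3,27): 24 bp
  [27,37): 10 bp
  [37,43): 6 bp
  [43,48): 5 bp
  [48,54): 6 bp
  [54,59): 5 bp
  [59,69): 10 bp
  [69,78): 9 bp
  [78,86): 8 bp
  [86,93): 7 bp
  [93,94): 1 bp
  [94,107): 13 bp
  [107,115): 8 bp
  [115,126): 11 bp
  [126,128): 2 bp
  [128,133): 5 bp
  [133,143): 10 bp
  [143,150): 7 bp
  [150,158): 8 bp
  [158,160): 2 bp
  [160,175): 15 bp
  [175,181): 6 bp
  [181,194): 13 bp
  [194,199): 5 bp
  [199,208): 9 bp
  [208,218): 10 bp
  [218,235): 17 bp
  [235,238): 3 bp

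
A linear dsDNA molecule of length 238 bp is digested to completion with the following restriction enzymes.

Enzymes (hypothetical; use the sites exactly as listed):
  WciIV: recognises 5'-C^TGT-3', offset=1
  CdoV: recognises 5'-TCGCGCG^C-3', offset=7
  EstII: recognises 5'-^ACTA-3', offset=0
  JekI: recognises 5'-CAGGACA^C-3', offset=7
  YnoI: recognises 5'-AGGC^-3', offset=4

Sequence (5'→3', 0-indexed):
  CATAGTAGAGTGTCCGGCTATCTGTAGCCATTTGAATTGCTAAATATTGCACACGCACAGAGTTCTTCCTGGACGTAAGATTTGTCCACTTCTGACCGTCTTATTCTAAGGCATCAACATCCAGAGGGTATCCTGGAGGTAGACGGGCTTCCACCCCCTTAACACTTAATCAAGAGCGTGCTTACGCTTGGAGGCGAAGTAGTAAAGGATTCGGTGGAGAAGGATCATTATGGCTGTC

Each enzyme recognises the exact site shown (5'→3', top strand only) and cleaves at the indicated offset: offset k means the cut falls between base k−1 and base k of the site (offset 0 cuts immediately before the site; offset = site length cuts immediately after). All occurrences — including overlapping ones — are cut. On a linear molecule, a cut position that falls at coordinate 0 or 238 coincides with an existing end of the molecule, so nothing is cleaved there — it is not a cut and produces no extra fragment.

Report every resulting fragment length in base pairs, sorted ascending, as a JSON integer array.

[4,22,39,83,90]

Site scan:
  WciIV (CTGT, off=1): starts [21, 233] → cuts [22, 234]
  CdoV (TCGCGCGC, off=7): no sites
  EstII (ACTA, off=0): no sites
  JekI (CAGGACAC, off=7): no sites
  YnoI (AGGC, off=4): starts [108, 191] → cuts [112, 195]

All cut coordinates (distinct, sorted): [22, 112, 195, 234]

Fragments:
  [0,22): 22 bp
  [22,112): 90 bp
  [112,195): 83 bp
  [195,234): 39 bp
  [234,238): 4 bp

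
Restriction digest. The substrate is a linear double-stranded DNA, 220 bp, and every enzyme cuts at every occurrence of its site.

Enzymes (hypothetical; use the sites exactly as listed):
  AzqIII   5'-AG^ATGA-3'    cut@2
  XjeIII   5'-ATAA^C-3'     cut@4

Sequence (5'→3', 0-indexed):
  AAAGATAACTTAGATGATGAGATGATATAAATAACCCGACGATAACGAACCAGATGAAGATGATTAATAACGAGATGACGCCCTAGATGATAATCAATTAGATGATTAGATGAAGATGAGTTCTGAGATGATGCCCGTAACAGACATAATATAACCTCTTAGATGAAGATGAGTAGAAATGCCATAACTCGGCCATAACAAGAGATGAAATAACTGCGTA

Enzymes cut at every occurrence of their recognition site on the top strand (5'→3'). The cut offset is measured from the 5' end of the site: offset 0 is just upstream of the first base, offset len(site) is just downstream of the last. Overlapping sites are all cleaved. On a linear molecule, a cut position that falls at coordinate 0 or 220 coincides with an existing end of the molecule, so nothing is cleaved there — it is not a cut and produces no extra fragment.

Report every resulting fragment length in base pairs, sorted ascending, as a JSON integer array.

Site scan:
  AzqIII (AGATGA, off=2): starts [11, 19, 51, 57, 72, 84, 99, 107, 113, 125, 160, 166, 202] → cuts [13, 21, 53, 59, 74, 86, 101, 109, 115, 127, 162, 168, 204]
  XjeIII (ATAAC, off=4): starts [4, 30, 41, 66, 150, 183, 194, 209] → cuts [8, 34, 45, 70, 154, 187, 198, 213]

Pooled cuts: [8, 13, 21, 34, 45, 53, 59, 70, 74, 86, 101, 109, 115, 127, 154, 162, 168, 187, 198, 204, 213]

Fragments:
  [0,8): 8 bp
  [8,13): 5 bp
  [13,21): 8 bp
  [21,34): 13 bp
  [34,45): 11 bp
  [45,53): 8 bp
  [53,59): 6 bp
  [59,70): 11 bp
  [70,74): 4 bp
  [74,86): 12 bp
  [86,101): 15 bp
  [101,109): 8 bp
  [109,115): 6 bp
  [115,127): 12 bp
  [127,154): 27 bp
  [154,162): 8 bp
  [162,168): 6 bp
  [168,187): 19 bp
  [187,198): 11 bp
  [198,204): 6 bp
  [204,213): 9 bp
  [213,220): 7 bp

[4,5,6,6,6,6,7,8,8,8,8,8,9,11,11,11,12,12,13,15,19,27]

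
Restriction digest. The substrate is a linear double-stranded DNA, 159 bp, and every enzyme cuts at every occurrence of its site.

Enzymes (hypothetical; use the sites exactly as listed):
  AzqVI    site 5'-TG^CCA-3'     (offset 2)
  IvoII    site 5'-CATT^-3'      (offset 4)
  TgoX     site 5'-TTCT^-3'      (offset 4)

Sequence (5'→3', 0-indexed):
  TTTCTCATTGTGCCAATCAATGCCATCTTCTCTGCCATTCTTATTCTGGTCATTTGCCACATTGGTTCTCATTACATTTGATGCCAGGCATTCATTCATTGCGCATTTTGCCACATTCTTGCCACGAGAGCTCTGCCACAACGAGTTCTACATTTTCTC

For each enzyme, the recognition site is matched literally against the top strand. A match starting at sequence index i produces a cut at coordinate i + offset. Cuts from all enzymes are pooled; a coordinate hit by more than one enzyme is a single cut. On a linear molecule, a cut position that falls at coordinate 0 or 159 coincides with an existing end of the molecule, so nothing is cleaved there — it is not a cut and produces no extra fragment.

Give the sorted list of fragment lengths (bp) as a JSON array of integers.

Site scan:
  AzqVI (TGCCA, off=2): starts [10, 20, 32, 54, 81, 108, 119, 133] → cuts [12, 22, 34, 56, 83, 110, 121, 135]
  IvoII (CATT, off=4): starts [5, 35, 50, 59, 69, 74, 88, 92, 96, 103, 113, 150] → cuts [9, 39, 54, 63, 73, 78, 92, 96, 100, 107, 117, 154]
  TgoX (TTCT, off=4): starts [1, 27, 37, 43, 65, 115, 145, 154] → cuts [5, 31, 41, 47, 69, 119, 149, 158]

All cut coordinates (distinct, sorted): [5, 9, 12, 22, 31, 34, 39, 41, 47, 54, 56, 63, 69, 73, 78, 83, 92, 96, 100, 107, 110, 117, 119, 121, 135, 149, 154, 158]

Fragments:
  [0,5): 5 bp
  [5,9): 4 bp
  [9,12): 3 bp
  [12,22): 10 bp
  [22,31): 9 bp
  [31,34): 3 bp
  [34,39): 5 bp
  [39,41): 2 bp
  [41,47): 6 bp
  [47,54): 7 bp
  [54,56): 2 bp
  [56,63): 7 bp
  [63,69): 6 bp
  [69,73): 4 bp
  [73,78): 5 bp
  [78,83): 5 bp
  [83,92): 9 bp
  [92,96): 4 bp
  [96,100): 4 bp
  [100,107): 7 bp
  [107,110): 3 bp
  [110,117): 7 bp
  [117,119): 2 bp
  [119,121): 2 bp
  [121,135): 14 bp
  [135,149): 14 bp
  [149,154): 5 bp
  [154,158): 4 bp
  [158,159): 1 bp

[1,2,2,2,2,3,3,3,4,4,4,4,4,5,5,5,5,5,6,6,7,7,7,7,9,9,10,14,14]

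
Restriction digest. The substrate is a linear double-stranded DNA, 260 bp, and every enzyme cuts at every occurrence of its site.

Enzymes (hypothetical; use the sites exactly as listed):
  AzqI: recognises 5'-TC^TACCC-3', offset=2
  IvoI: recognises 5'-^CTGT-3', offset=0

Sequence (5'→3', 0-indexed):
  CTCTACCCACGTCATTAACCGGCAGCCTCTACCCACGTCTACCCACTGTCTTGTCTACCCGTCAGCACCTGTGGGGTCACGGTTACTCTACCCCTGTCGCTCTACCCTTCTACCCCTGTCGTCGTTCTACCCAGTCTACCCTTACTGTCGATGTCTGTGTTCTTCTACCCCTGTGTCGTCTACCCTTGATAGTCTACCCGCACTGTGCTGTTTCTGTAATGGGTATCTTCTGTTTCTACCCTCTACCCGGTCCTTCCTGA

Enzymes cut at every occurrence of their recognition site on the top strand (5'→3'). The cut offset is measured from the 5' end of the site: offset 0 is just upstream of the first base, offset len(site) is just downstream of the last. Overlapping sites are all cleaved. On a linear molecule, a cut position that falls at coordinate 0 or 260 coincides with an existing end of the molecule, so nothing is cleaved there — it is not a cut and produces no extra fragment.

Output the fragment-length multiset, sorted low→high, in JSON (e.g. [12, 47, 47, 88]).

Site scan:
  AzqI (TCTACCC, off=2): starts [1, 27, 37, 53, 86, 100, 108, 125, 134, 163, 178, 192, 234, 241] → cuts [3, 29, 39, 55, 88, 102, 110, 127, 136, 165, 180, 194, 236, 243]
  IvoI (CTGT, off=0): starts [45, 68, 93, 115, 144, 154, 170, 202, 207, 213, 229] → cuts [45, 68, 93, 115, 144, 154, 170, 202, 207, 213, 229]

Pooled cuts: [3, 29, 39, 45, 55, 68, 88, 93, 102, 110, 115, 127, 136, 144, 154, 165, 170, 180, 194, 202, 207, 213, 229, 236, 243]

Fragments:
  [0,3): 3 bp
  [3,29): 26 bp
  [29,39): 10 bp
  [39,45): 6 bp
  [45,55): 10 bp
  [55,68): 13 bp
  [68,88): 20 bp
  [88,93): 5 bp
  [93,102): 9 bp
  [102,110): 8 bp
  [110,115): 5 bp
  [115,127): 12 bp
  [127,136): 9 bp
  [136,144): 8 bp
  [144,154): 10 bp
  [154,165): 11 bp
  [165,170): 5 bp
  [170,180): 10 bp
  [180,194): 14 bp
  [194,202): 8 bp
  [202,207): 5 bp
  [207,213): 6 bp
  [213,229): 16 bp
  [229,236): 7 bp
  [236,243): 7 bp
  [243,260): 17 bp

[3,5,5,5,5,6,6,7,7,8,8,8,9,9,10,10,10,10,11,12,13,14,16,17,20,26]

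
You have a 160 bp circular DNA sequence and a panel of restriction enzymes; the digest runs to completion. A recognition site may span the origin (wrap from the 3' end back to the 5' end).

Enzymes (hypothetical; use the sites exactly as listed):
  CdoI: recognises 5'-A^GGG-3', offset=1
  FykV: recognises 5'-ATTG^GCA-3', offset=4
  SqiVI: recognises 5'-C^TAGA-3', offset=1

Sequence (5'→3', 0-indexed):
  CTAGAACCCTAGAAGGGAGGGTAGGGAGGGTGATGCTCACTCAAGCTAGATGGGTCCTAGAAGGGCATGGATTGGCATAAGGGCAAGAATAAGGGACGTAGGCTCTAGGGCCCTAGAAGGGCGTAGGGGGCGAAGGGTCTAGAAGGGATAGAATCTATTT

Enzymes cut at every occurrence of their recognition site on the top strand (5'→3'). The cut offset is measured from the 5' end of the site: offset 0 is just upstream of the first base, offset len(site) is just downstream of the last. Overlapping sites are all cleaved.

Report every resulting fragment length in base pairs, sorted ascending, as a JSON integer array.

Scan for sites:
  CdoI AGGG/1: at [13, 17, 22, 26, 61, 79, 91, 106, 117, 124, 133, 143] ⇒ [14, 18, 23, 27, 62, 80, 92, 107, 118, 125, 134, 144]
  FykV ATTGGCA/4: at [70] ⇒ [74]
  SqiVI CTAGA/1: at [0, 8, 45, 56, 112, 138] ⇒ [1, 9, 46, 57, 113, 139]

All cut coordinates (distinct, sorted): [1, 9, 14, 18, 23, 27, 46, 57, 62, 74, 80, 92, 107, 113, 118, 125, 134, 139, 144]

Fragment lengths:
  1→9: 8 bp
  9→14: 5 bp
  14→18: 4 bp
  18→23: 5 bp
  23→27: 4 bp
  27→46: 19 bp
  46→57: 11 bp
  57→62: 5 bp
  62→74: 12 bp
  74→80: 6 bp
  80→92: 12 bp
  92→107: 15 bp
  107→113: 6 bp
  113→118: 5 bp
  118→125: 7 bp
  125→134: 9 bp
  134→139: 5 bp
  139→144: 5 bp
  144→1 (wrap): 160-144+1 = 17 bp

[4,4,5,5,5,5,5,5,6,6,7,8,9,11,12,12,15,17,19]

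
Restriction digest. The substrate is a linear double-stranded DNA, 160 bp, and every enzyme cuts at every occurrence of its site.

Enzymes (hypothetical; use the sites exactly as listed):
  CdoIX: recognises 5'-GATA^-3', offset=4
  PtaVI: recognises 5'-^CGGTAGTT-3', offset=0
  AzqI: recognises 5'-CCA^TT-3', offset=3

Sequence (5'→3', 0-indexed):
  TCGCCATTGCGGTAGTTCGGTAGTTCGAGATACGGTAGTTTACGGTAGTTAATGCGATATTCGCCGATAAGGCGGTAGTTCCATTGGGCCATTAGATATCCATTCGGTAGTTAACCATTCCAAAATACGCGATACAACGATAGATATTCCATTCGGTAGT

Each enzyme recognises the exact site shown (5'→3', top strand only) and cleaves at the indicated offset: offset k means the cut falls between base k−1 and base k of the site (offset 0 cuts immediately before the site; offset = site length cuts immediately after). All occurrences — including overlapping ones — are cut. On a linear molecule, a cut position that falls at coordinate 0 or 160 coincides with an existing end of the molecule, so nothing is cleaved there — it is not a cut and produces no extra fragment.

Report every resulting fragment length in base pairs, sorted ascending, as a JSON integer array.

[2,3,3,4,4,5,6,7,8,8,8,9,10,10,11,13,15,17,17]

Scan for sites:
  CdoIX GATA/4: at [28, 55, 65, 94, 130, 138, 142] ⇒ [32, 59, 69, 98, 134, 142, 146]
  PtaVI CGGTAGTT/0: at [9, 17, 32, 42, 72, 104] ⇒ [9, 17, 32, 42, 72, 104]
  AzqI CCATT/3: at [3, 80, 88, 99, 114, 148] ⇒ [6, 83, 91, 102, 117, 151]

All cut coordinates (distinct, sorted): [6, 9, 17, 32, 42, 59, 69, 72, 83, 91, 98, 102, 104, 117, 134, 142, 146, 151]

Fragments:
  [0,6): 6 bp
  [6,9): 3 bp
  [9,17): 8 bp
  [17,32): 15 bp
  [32,42): 10 bp
  [42,59): 17 bp
  [59,69): 10 bp
  [69,72): 3 bp
  [72,83): 11 bp
  [83,91): 8 bp
  [91,98): 7 bp
  [98,102): 4 bp
  [102,104): 2 bp
  [104,117): 13 bp
  [117,134): 17 bp
  [134,142): 8 bp
  [142,146): 4 bp
  [146,151): 5 bp
  [151,160): 9 bp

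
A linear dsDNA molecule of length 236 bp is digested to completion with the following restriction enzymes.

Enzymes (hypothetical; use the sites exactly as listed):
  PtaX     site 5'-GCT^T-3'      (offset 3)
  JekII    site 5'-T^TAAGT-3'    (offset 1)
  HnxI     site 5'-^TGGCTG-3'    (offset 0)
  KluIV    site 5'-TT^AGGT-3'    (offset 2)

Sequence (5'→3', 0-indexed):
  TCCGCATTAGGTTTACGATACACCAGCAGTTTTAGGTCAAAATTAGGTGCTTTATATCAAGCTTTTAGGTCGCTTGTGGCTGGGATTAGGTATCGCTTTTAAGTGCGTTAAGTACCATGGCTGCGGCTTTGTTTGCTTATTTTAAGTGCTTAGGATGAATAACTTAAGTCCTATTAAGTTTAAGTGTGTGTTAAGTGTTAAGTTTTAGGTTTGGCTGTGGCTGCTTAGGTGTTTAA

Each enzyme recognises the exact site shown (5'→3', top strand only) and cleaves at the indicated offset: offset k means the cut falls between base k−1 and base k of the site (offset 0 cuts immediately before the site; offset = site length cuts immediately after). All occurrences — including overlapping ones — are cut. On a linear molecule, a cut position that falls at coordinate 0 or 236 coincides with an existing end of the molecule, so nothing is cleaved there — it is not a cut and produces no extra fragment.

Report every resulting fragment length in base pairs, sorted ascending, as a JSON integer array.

[1,2,2,3,5,5,6,6,7,7,8,8,8,8,8,9,9,9,10,10,10,11,11,11,11,12,14,25]

Site scan:
  PtaX GCTT/3: at [48, 60, 71, 94, 125, 134, 147, 222] ⇒ [51, 63, 74, 97, 128, 137, 150, 225]
  JekII TTAAGT/1: at [98, 107, 141, 163, 173, 179, 190, 197] ⇒ [99, 108, 142, 164, 174, 180, 191, 198]
  HnxI TGGCTG/0: at [76, 117, 211, 217] ⇒ [76, 117, 211, 217]
  KluIV TTAGGT/2: at [6, 31, 42, 64, 85, 204, 224] ⇒ [8, 33, 44, 66, 87, 206, 226]

All cut coordinates (distinct, sorted): [8, 33, 44, 51, 63, 66, 74, 76, 87, 97, 99, 108, 117, 128, 137, 142, 150, 164, 174, 180, 191, 198, 206, 211, 217, 225, 226]

Fragments:
  [0,8): 8 bp
  [8,33): 25 bp
  [33,44): 11 bp
  [44,51): 7 bp
  [51,63): 12 bp
  [63,66): 3 bp
  [66,74): 8 bp
  [74,76): 2 bp
  [76,87): 11 bp
  [87,97): 10 bp
  [97,99): 2 bp
  [99,108): 9 bp
  [108,117): 9 bp
  [117,128): 11 bp
  [128,137): 9 bp
  [137,142): 5 bp
  [142,150): 8 bp
  [150,164): 14 bp
  [164,174): 10 bp
  [174,180): 6 bp
  [180,191): 11 bp
  [191,198): 7 bp
  [198,206): 8 bp
  [206,211): 5 bp
  [211,217): 6 bp
  [217,225): 8 bp
  [225,226): 1 bp
  [226,236): 10 bp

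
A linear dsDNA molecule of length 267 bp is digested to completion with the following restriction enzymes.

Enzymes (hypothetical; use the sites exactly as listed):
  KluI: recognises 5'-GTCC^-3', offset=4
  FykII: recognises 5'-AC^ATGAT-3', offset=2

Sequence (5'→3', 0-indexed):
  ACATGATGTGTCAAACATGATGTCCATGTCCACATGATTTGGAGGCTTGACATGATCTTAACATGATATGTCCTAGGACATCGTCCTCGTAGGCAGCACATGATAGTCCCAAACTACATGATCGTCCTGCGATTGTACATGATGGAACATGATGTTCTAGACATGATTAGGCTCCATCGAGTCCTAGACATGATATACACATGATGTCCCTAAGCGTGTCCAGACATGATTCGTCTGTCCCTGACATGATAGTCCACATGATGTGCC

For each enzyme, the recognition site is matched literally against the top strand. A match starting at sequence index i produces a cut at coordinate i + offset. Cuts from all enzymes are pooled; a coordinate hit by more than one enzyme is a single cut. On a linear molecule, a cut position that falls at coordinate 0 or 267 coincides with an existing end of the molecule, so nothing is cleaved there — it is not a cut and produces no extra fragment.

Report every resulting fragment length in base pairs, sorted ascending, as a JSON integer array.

[2,2,2,4,5,5,6,8,9,9,10,10,10,10,10,11,11,11,11,12,13,13,14,14,15,18,22]

Site scan:
  KluI (GTCC, off=4): starts [21, 27, 69, 82, 105, 123, 180, 205, 217, 236, 251] → cuts [25, 31, 73, 86, 109, 127, 184, 209, 221, 240, 255]
  FykII (ACATGAT, off=2): starts [0, 14, 31, 49, 60, 97, 115, 136, 146, 160, 187, 198, 223, 243, 255] → cuts [2, 16, 33, 51, 62, 99, 117, 138, 148, 162, 189, 200, 225, 245, 257]

Pooled cuts: [2, 16, 25, 31, 33, 51, 62, 73, 86, 99, 109, 117, 127, 138, 148, 162, 184, 189, 200, 209, 221, 225, 240, 245, 255, 257]

Fragments:
  [0,2): 2 bp
  [2,16): 14 bp
  [16,25): 9 bp
  [25,31): 6 bp
  [31,33): 2 bp
  [33,51): 18 bp
  [51,62): 11 bp
  [62,73): 11 bp
  [73,86): 13 bp
  [86,99): 13 bp
  [99,109): 10 bp
  [109,117): 8 bp
  [117,127): 10 bp
  [127,138): 11 bp
  [138,148): 10 bp
  [148,162): 14 bp
  [162,184): 22 bp
  [184,189): 5 bp
  [189,200): 11 bp
  [200,209): 9 bp
  [209,221): 12 bp
  [221,225): 4 bp
  [225,240): 15 bp
  [240,245): 5 bp
  [245,255): 10 bp
  [255,257): 2 bp
  [257,267): 10 bp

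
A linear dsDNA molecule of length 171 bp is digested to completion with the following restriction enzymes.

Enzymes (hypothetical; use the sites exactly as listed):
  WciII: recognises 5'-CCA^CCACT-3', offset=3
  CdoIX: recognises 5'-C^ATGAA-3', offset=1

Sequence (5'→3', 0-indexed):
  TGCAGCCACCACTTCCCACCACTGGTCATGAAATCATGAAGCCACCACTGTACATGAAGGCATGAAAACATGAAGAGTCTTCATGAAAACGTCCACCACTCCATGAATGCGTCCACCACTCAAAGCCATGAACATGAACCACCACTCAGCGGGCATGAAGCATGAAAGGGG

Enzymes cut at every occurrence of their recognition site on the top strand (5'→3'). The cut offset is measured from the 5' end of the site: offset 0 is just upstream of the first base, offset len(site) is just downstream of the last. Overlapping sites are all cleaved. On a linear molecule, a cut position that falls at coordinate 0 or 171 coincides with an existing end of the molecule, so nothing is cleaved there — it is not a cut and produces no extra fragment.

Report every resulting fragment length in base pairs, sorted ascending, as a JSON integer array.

[6,7,7,8,8,8,8,8,9,9,9,10,10,12,13,13,13,13]

Per-enzyme occurrences:
  WciII CCACCACT/3: at [5, 15, 41, 92, 112, 138] ⇒ [8, 18, 44, 95, 115, 141]
  CdoIX CATGAA/1: at [26, 34, 52, 60, 68, 81, 101, 126, 132, 153, 160] ⇒ [27, 35, 53, 61, 69, 82, 102, 127, 133, 154, 161]

All cut coordinates (distinct, sorted): [8, 18, 27, 35, 44, 53, 61, 69, 82, 95, 102, 115, 127, 133, 141, 154, 161]

Fragments:
  [0,8): 8 bp
  [8,18): 10 bp
  [18,27): 9 bp
  [27,35): 8 bp
  [35,44): 9 bp
  [44,53): 9 bp
  [53,61): 8 bp
  [61,69): 8 bp
  [69,82): 13 bp
  [82,95): 13 bp
  [95,102): 7 bp
  [102,115): 13 bp
  [115,127): 12 bp
  [127,133): 6 bp
  [133,141): 8 bp
  [141,154): 13 bp
  [154,161): 7 bp
  [161,171): 10 bp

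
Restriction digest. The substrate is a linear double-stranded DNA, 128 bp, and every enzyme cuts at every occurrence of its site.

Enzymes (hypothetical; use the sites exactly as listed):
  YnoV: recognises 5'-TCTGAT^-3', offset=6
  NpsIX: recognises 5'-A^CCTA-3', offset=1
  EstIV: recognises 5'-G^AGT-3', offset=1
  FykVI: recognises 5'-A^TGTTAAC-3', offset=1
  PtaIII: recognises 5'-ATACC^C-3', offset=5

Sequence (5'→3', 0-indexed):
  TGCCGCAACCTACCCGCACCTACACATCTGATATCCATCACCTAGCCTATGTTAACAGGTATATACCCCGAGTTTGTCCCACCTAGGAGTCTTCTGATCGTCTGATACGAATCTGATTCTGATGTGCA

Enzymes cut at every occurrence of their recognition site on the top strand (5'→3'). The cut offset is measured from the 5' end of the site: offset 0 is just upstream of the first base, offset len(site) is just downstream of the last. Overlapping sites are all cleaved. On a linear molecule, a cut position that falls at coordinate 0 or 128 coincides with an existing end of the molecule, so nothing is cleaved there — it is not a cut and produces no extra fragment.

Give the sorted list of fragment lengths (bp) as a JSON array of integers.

[3,5,6,6,8,8,8,9,10,11,11,11,14,18]

Per-enzyme occurrences:
  YnoV TCTGAT/6: at [26, 92, 100, 111, 117] ⇒ [32, 98, 106, 117, 123]
  NpsIX ACCTA/1: at [7, 17, 39, 80] ⇒ [8, 18, 40, 81]
  EstIV GAGT/1: at [69, 86] ⇒ [70, 87]
  FykVI ATGTTAAC/1: at [48] ⇒ [49]
  PtaIII ATACCC/5: at [62] ⇒ [67]

All cut coordinates (distinct, sorted): [8, 18, 32, 40, 49, 67, 70, 81, 87, 98, 106, 117, 123]

Fragments:
  [0,8): 8 bp
  [8,18): 10 bp
  [18,32): 14 bp
  [32,40): 8 bp
  [40,49): 9 bp
  [49,67): 18 bp
  [67,70): 3 bp
  [70,81): 11 bp
  [81,87): 6 bp
  [87,98): 11 bp
  [98,106): 8 bp
  [106,117): 11 bp
  [117,123): 6 bp
  [123,128): 5 bp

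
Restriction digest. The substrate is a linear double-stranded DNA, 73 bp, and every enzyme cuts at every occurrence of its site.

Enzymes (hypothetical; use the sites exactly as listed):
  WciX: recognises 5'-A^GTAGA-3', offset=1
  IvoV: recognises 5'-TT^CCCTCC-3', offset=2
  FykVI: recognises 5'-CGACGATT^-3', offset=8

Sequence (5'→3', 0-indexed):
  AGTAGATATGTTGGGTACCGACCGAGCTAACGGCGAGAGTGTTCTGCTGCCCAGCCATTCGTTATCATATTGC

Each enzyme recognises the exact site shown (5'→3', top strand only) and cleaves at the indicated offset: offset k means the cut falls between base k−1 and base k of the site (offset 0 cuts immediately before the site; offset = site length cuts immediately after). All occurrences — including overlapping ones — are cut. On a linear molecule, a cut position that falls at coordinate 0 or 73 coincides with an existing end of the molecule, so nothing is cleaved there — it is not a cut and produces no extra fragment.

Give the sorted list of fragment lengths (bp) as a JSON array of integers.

Per-enzyme occurrences:
  WciX AGTAGA/1: at [0] ⇒ [1]
  IvoV (TTCCCTCC, off=2): no sites
  FykVI (CGACGATT, off=8): no sites

All cut coordinates (distinct, sorted): [1]

Fragments:
  [0,1): 1 bp
  [1,73): 72 bp

[1,72]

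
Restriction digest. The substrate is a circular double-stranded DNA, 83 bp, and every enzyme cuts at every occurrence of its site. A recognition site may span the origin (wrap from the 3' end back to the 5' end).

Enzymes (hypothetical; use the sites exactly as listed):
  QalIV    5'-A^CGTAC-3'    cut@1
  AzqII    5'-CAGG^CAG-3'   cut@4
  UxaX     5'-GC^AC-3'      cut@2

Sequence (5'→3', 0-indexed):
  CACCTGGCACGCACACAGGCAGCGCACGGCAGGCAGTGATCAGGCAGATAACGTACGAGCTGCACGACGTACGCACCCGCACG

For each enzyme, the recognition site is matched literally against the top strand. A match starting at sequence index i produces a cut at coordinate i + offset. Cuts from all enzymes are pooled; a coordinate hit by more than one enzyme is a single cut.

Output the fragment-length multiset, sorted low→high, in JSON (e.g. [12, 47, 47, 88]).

Scan for sites:
  QalIV ACGTAC/1: at [50, 66] ⇒ [51, 67]
  AzqII CAGGCAG/4: at [15, 29, 40] ⇒ [19, 33, 44]
  UxaX GCAC/2: at [6, 10, 23, 61, 72, 78, 82] ⇒ [1, 8, 12, 25, 63, 74, 80]

Pooled cuts: [1, 8, 12, 19, 25, 33, 44, 51, 63, 67, 74, 80]

Fragment lengths:
  1→8: 7 bp
  8→12: 4 bp
  12→19: 7 bp
  19→25: 6 bp
  25→33: 8 bp
  33→44: 11 bp
  44→51: 7 bp
  51→63: 12 bp
  63→67: 4 bp
  67→74: 7 bp
  74→80: 6 bp
  80→1 (wrap): 83-80+1 = 4 bp

[4,4,4,6,6,7,7,7,7,8,11,12]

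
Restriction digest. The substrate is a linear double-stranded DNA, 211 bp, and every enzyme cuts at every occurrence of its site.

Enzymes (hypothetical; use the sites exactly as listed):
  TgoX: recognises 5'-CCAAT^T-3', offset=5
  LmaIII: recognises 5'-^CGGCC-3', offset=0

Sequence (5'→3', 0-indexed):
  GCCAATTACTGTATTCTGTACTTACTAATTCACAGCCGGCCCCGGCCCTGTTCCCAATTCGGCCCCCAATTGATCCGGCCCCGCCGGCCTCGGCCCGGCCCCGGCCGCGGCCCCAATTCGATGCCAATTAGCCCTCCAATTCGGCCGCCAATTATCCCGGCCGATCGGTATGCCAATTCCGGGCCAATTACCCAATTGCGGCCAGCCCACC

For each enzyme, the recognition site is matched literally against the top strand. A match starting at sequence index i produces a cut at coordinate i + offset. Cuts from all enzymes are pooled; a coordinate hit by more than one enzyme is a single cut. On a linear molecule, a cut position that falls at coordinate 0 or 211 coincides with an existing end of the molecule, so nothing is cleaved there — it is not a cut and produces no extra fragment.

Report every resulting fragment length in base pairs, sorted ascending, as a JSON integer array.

Site scan:
  TgoX CCAATT/5: at [1, 53, 65, 112, 123, 135, 147, 172, 183, 191] ⇒ [6, 58, 70, 117, 128, 140, 152, 177, 188, 196]
  LmaIII CGGCC/0: at [36, 42, 59, 75, 84, 90, 95, 101, 107, 141, 157, 198] ⇒ [36, 42, 59, 75, 84, 90, 95, 101, 107, 141, 157, 198]

Pooled cuts: [6, 36, 42, 58, 59, 70, 75, 84, 90, 95, 101, 107, 117, 128, 140, 141, 152, 157, 177, 188, 196, 198]

Fragment lengths:
  [0,6): 6 bp
  [6,36): 30 bp
  [36,42): 6 bp
  [42,58): 16 bp
  [58,59): 1 bp
  [59,70): 11 bp
  [70,75): 5 bp
  [75,84): 9 bp
  [84,90): 6 bp
  [90,95): 5 bp
  [95,101): 6 bp
  [101,107): 6 bp
  [107,117): 10 bp
  [117,128): 11 bp
  [128,140): 12 bp
  [140,141): 1 bp
  [141,152): 11 bp
  [152,157): 5 bp
  [157,177): 20 bp
  [177,188): 11 bp
  [188,196): 8 bp
  [196,198): 2 bp
  [198,211): 13 bp

[1,1,2,5,5,5,6,6,6,6,6,8,9,10,11,11,11,11,12,13,16,20,30]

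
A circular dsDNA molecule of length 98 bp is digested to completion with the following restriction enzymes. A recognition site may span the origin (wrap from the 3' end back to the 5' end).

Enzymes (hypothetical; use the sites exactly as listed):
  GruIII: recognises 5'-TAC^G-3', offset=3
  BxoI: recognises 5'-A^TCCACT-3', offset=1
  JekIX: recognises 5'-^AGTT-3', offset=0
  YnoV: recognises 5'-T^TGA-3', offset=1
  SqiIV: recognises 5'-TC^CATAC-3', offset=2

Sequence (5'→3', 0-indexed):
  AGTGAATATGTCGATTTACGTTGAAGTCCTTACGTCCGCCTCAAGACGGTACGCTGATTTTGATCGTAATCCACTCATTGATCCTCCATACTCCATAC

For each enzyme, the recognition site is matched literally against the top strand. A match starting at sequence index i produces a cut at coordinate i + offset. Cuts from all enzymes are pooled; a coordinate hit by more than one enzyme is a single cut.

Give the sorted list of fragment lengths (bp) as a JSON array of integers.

Site scan:
  GruIII (TACG, off=3): starts [16, 30, 49] → cuts [19, 33, 52]
  BxoI (ATCCACT, off=1): starts [68] → cuts [69]
  JekIX (AGTT, off=0): no sites
  YnoV (TTGA, off=1): starts [20, 59, 77] → cuts [21, 60, 78]
  SqiIV (TCCATAC, off=2): starts [84, 91] → cuts [86, 93]

Pooled cuts: [19, 21, 33, 52, 60, 69, 78, 86, 93]

Fragments:
  19→21: 2 bp
  21→33: 12 bp
  33→52: 19 bp
  52→60: 8 bp
  60→69: 9 bp
  69→78: 9 bp
  78→86: 8 bp
  86→93: 7 bp
  93→19 (wrap): 98-93+19 = 24 bp

[2,7,8,8,9,9,12,19,24]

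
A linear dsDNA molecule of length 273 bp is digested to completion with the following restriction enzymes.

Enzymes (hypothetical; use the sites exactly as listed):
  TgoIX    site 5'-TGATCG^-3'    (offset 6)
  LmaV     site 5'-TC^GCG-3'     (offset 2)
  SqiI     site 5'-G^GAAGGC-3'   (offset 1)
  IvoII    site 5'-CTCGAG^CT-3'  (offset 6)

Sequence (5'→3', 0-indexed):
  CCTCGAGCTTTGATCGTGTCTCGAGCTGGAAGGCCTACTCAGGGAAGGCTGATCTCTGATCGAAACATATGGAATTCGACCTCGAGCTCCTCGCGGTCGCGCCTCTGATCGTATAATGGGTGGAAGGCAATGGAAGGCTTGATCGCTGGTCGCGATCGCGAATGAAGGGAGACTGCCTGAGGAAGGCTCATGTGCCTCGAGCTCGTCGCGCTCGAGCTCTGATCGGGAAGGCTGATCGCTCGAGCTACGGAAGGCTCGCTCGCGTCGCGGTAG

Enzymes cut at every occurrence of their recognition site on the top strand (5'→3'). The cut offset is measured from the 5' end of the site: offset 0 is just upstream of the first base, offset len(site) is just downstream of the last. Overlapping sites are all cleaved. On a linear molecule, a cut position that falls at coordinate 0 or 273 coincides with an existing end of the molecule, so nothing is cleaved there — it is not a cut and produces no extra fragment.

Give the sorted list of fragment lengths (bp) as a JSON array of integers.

Per-enzyme occurrences:
  TgoIX (TGATCG, off=6): starts [10, 56, 105, 139, 219, 232] → cuts [16, 62, 111, 145, 225, 238]
  LmaV (TCGCG, off=2): starts [90, 96, 149, 155, 205, 259, 264] → cuts [92, 98, 151, 157, 207, 261, 266]
  SqiI (GGAAGGC, off=1): starts [27, 42, 121, 131, 180, 225, 248] → cuts [28, 43, 122, 132, 181, 226, 249]
  IvoII (CTCGAGCT, off=6): starts [1, 19, 80, 195, 210, 238] → cuts [7, 25, 86, 201, 216, 244]

Pooled cuts: [7, 16, 25, 28, 43, 62, 86, 92, 98, 111, 122, 132, 145, 151, 157, 181, 201, 207, 216, 225, 226, 238, 244, 249, 261, 266]

Fragment lengths:
  [0,7): 7 bp
  [7,16): 9 bp
  [16,25): 9 bp
  [25,28): 3 bp
  [28,43): 15 bp
  [43,62): 19 bp
  [62,86): 24 bp
  [86,92): 6 bp
  [92,98): 6 bp
  [98,111): 13 bp
  [111,122): 11 bp
  [122,132): 10 bp
  [132,145): 13 bp
  [145,151): 6 bp
  [151,157): 6 bp
  [157,181): 24 bp
  [181,201): 20 bp
  [201,207): 6 bp
  [207,216): 9 bp
  [216,225): 9 bp
  [225,226): 1 bp
  [226,238): 12 bp
  [238,244): 6 bp
  [244,249): 5 bp
  [249,261): 12 bp
  [261,266): 5 bp
  [266,273): 7 bp

[1,3,5,5,6,6,6,6,6,6,7,7,9,9,9,9,10,11,12,12,13,13,15,19,20,24,24]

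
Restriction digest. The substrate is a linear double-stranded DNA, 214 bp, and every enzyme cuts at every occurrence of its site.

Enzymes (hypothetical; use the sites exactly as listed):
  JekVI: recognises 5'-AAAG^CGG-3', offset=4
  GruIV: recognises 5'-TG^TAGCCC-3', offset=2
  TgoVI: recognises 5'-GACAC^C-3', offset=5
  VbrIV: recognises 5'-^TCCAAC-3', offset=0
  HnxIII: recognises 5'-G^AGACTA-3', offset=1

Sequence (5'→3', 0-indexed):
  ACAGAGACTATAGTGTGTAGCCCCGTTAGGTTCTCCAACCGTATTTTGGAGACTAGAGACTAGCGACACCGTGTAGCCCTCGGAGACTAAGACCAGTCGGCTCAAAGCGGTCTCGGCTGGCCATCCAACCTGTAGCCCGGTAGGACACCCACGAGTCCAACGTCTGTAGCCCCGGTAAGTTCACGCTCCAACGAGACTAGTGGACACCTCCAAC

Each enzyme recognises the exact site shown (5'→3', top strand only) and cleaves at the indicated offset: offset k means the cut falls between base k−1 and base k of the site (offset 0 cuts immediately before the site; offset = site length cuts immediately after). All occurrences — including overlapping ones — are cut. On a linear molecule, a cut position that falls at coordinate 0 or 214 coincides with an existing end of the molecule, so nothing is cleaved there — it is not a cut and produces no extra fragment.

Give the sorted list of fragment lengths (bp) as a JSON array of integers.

Site scan:
  JekVI AAAGCGG/4: at [103] ⇒ [107]
  GruIV TGTAGCCC/2: at [15, 71, 130, 164] ⇒ [17, 73, 132, 166]
  TgoVI GACACC/5: at [64, 143, 202] ⇒ [69, 148, 207]
  VbrIV TCCAAC/0: at [33, 123, 155, 186, 208] ⇒ [33, 123, 155, 186, 208]
  HnxIII GAGACTA/1: at [3, 48, 55, 82, 192] ⇒ [4, 49, 56, 83, 193]

All cut coordinates (distinct, sorted): [4, 17, 33, 49, 56, 69, 73, 83, 107, 123, 132, 148, 155, 166, 186, 193, 207, 208]

Fragments:
  [0,4): 4 bp
  [4,17): 13 bp
  [17,33): 16 bp
  [33,49): 16 bp
  [49,56): 7 bp
  [56,69): 13 bp
  [69,73): 4 bp
  [73,83): 10 bp
  [83,107): 24 bp
  [107,123): 16 bp
  [123,132): 9 bp
  [132,148): 16 bp
  [148,155): 7 bp
  [155,166): 11 bp
  [166,186): 20 bp
  [186,193): 7 bp
  [193,207): 14 bp
  [207,208): 1 bp
  [208,214): 6 bp

[1,4,4,6,7,7,7,9,10,11,13,13,14,16,16,16,16,20,24]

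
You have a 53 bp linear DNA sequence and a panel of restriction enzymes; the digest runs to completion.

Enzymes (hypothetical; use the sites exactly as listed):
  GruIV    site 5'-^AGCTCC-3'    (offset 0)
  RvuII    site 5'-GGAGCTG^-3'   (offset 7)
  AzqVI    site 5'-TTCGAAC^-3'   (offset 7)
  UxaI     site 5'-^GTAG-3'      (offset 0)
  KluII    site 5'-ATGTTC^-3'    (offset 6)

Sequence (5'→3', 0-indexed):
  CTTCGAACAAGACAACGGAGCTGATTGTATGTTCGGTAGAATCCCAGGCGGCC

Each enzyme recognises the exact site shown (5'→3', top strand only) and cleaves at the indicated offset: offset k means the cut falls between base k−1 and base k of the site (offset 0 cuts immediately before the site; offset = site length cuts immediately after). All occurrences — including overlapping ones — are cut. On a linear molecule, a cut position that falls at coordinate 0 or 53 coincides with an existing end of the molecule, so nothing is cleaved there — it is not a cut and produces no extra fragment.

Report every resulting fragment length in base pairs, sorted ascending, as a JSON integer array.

[1,8,11,15,18]

Scan for sites:
  GruIV (AGCTCC, off=0): no sites
  RvuII (GGAGCTG, off=7): starts [16] → cuts [23]
  AzqVI (TTCGAAC, off=7): starts [1] → cuts [8]
  UxaI (GTAG, off=0): starts [35] → cuts [35]
  KluII (ATGTTC, off=6): starts [28] → cuts [34]

Pooled cuts: [8, 23, 34, 35]

Fragment lengths:
  [0,8): 8 bp
  [8,23): 15 bp
  [23,34): 11 bp
  [34,35): 1 bp
  [35,53): 18 bp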